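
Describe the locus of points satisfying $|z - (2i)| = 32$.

|z - z0| = r describes a circle centered at z0 with radius r
Here z0 = 2i and r = 32
Locus: Circle centered at (0, 2) with radius 32


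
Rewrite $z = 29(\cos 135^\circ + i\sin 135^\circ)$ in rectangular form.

a = r cos θ = 29 * -sqrt(2)/2 = -29*sqrt(2)/2
b = r sin θ = 29 * sqrt(2)/2 = 29*sqrt(2)/2
z = -29*sqrt(2)/2 + (29*sqrt(2)/2)i


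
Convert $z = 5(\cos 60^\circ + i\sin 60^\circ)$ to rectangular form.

a = r cos θ = 5 * 1/2 = 5/2
b = r sin θ = 5 * sqrt(3)/2 = 5*sqrt(3)/2
z = 5/2 + (5*sqrt(3)/2)i


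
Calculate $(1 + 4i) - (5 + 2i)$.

(1 - 5) + (4 - 2)i = -4 + 2i


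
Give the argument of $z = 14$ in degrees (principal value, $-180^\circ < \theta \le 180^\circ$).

b = 0 and a > 0, so z lies on the positive real axis: θ = 0°


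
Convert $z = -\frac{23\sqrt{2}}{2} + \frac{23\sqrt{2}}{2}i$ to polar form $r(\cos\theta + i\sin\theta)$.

r = |z| = sqrt(a^2 + b^2) = sqrt((-23*sqrt(2)/2)^2 + (23*sqrt(2)/2)^2) = sqrt(529/2 + 529/2) = sqrt(529) = 23
θ = arctan(b/a) = arctan(16.2635/-16.2635) (quadrant-adjusted) = 135°
z = 23(cos 135° + i sin 135°)


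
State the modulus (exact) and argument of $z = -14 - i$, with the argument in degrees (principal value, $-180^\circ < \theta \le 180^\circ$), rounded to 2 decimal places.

|z| = sqrt((-14)^2 + (-1)^2) = sqrt(197)
arg(z) = arctan(b/a) = arctan(-1/-14) (quadrant-adjusted) = -175.91°


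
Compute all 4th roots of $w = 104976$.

|w| = 104976, arg(w) = 0°
Root modulus = 104976^(1/4) = 18
Root arguments: θ_k = (0° + 360°k)/4 for k = 0, 1, ..., 3
Roots: 18, 18i, -18, -18i


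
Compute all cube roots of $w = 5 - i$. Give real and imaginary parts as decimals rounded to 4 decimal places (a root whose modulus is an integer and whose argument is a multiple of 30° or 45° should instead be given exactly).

|w| = sqrt(26) ≈ 5.099020, arg(w) ≈ 348.690068°
Root modulus = sqrt(26)^(1/3) ≈ 1.721190
Root arguments: θ_k = (arg(w) + 360°k)/3 for k = 0, 1, ..., 2
Compute each root as (root modulus)(cos θ_k + i sin θ_k) using full-precision intermediates, then round to 4 decimal places.
Roots: -0.7607 + 1.5440i, -0.9567 - 1.4308i, 1.7175 - 0.1132i


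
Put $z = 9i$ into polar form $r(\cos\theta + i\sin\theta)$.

r = |z| = sqrt(a^2 + b^2) = sqrt((0)^2 + (9)^2) = sqrt(0 + 81) = sqrt(81) = 9
a = 0 and b > 0, so z lies on the positive imaginary axis: θ = 90°
z = 9(cos 90° + i sin 90°)


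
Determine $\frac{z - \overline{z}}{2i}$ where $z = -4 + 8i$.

z - conjugate(z) = 2bi
(z - conjugate(z))/(2i) = 2bi/(2i) = b = 8


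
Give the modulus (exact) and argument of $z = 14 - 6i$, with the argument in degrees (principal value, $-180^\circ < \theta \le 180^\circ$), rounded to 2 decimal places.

|z| = sqrt(14^2 + (-6)^2) = sqrt(232)
arg(z) = arctan(b/a) = arctan(-6/14) (quadrant-adjusted) = -23.20°


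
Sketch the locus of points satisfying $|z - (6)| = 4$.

|z - z0| = r describes a circle centered at z0 with radius r
Here z0 = 6 and r = 4
Locus: Circle centered at (6, 0) with radius 4


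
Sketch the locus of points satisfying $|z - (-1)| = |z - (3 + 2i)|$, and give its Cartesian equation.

|z - z1| = |z - z2| means z is equidistant from z1 and z2,
i.e. the perpendicular bisector of the segment from (-1, 0) to (3, 2) (midpoint (1, 1)).
With z = x + yi, square both sides:
(x - (-1))^2 + (y - 0)^2 = (x - 3)^2 + (y - 2)^2
The x^2 and y^2 terms cancel: 8x + 4y = 13 - 1 = 12
Simplify: 2x + y = 3
Locus: Perpendicular bisector of the segment from (-1, 0) to (3, 2): the line 2x + y = 3


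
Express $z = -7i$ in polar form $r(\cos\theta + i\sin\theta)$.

r = |z| = sqrt(a^2 + b^2) = sqrt((0)^2 + (-7)^2) = sqrt(0 + 49) = sqrt(49) = 7
a = 0 and b < 0, so z lies on the negative imaginary axis: θ = 270°
z = 7(cos 270° + i sin 270°)


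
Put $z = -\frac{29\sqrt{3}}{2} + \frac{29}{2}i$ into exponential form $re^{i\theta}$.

r = |z| = sqrt((-29*sqrt(3)/2)^2 + (29/2)^2) = sqrt(2523/4 + 841/4) = sqrt(841) = 29
θ = arctan(b/a) = arctan(14.5/-25.1147) (quadrant-adjusted) = 150° = 5π/6
z = 29e^(i*5π/6)


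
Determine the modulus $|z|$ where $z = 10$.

|z| = sqrt(a^2 + b^2) = sqrt(10^2 + 0^2) = sqrt(100) = 10


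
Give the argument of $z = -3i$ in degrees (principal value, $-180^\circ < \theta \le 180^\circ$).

a = 0 and b < 0, so z lies on the negative imaginary axis: θ = -90°


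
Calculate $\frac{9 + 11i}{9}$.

Divisor is real, so divide each part by 9:
= 1 + (11/9)i


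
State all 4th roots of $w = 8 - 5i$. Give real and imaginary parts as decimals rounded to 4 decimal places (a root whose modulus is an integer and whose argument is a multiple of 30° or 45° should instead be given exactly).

|w| = sqrt(89) ≈ 9.433981, arg(w) ≈ 327.994617°
Root modulus = sqrt(89)^(1/4) ≈ 1.752563
Root arguments: θ_k = (arg(w) + 360°k)/4 for k = 0, 1, ..., 3
Compute each root as (root modulus)(cos θ_k + i sin θ_k) using full-precision intermediates, then round to 4 decimal places.
Roots: 0.2440 + 1.7355i, -1.7355 + 0.2440i, -0.2440 - 1.7355i, 1.7355 - 0.2440i


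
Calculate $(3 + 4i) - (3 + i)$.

(3 - 3) + (4 - 1)i = 3i


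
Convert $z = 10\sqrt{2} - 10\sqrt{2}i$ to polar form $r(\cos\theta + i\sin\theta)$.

r = |z| = sqrt(a^2 + b^2) = sqrt((10*sqrt(2))^2 + (-10*sqrt(2))^2) = sqrt(200 + 200) = sqrt(400) = 20
θ = arctan(b/a) = arctan(-14.1421/14.1421) (quadrant-adjusted) = 315°
z = 20(cos 315° + i sin 315°)


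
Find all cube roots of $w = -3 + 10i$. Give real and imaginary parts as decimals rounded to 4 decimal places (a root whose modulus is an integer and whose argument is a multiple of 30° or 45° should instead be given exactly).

|w| = sqrt(109) ≈ 10.440307, arg(w) ≈ 106.699244°
Root modulus = sqrt(109)^(1/3) ≈ 2.185602
Root arguments: θ_k = (arg(w) + 360°k)/3 for k = 0, 1, ..., 2
Compute each root as (root modulus)(cos θ_k + i sin θ_k) using full-precision intermediates, then round to 4 decimal places.
Roots: 1.7779 + 1.2712i, -1.9899 + 0.9040i, 0.2120 - 2.1753i


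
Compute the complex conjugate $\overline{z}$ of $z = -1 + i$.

If z = a + bi, then conjugate(z) = a - bi
conjugate(-1 + i) = -1 - i


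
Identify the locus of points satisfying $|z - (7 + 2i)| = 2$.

|z - z0| = r describes a circle centered at z0 with radius r
Here z0 = 7 + 2i and r = 2
Locus: Circle centered at (7, 2) with radius 2


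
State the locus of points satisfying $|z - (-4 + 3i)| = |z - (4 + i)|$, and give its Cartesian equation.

|z - z1| = |z - z2| means z is equidistant from z1 and z2,
i.e. the perpendicular bisector of the segment from (-4, 3) to (4, 1) (midpoint (0, 2)).
With z = x + yi, square both sides:
(x - (-4))^2 + (y - 3)^2 = (x - 4)^2 + (y - 1)^2
The x^2 and y^2 terms cancel: 16x + (-4)y = 17 - 25 = -8
Simplify: 4x - y = -2
Locus: Perpendicular bisector of the segment from (-4, 3) to (4, 1): the line 4x - y = -2


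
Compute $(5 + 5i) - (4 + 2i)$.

(5 - 4) + (5 - 2)i = 1 + 3i


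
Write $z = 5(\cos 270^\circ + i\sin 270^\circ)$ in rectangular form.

a = r cos θ = 5 * 0 = 0
b = r sin θ = 5 * -1 = -5
z = -5i


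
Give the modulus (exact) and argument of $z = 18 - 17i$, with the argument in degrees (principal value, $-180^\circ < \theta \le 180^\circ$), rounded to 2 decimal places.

|z| = sqrt(18^2 + (-17)^2) = sqrt(613)
arg(z) = arctan(b/a) = arctan(-17/18) (quadrant-adjusted) = -43.36°


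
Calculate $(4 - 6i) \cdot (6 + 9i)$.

(a1*a2 - b1*b2) + (a1*b2 + b1*a2)i
= (24 - (-54)) + (36 + (-36))i
= 78


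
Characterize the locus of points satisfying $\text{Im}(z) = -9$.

Im(z) = y where z = x + yi; the equation y = -9 is satisfied by all points with that y-coordinate
Locus: Horizontal line y = -9


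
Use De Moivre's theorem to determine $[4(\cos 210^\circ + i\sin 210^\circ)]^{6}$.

By De Moivre: z^n = r^n(cos(nθ) + i sin(nθ))
= 4^6(cos(6*210°) + i sin(6*210°))
= 4096(cos 180° + i sin 180°)
= -4096


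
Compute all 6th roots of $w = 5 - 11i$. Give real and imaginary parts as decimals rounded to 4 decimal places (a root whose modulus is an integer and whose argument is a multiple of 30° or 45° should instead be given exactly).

|w| = sqrt(146) ≈ 12.083046, arg(w) ≈ 294.443955°
Root modulus = sqrt(146)^(1/6) ≈ 1.514826
Root arguments: θ_k = (arg(w) + 360°k)/6 for k = 0, 1, ..., 5
Compute each root as (root modulus)(cos θ_k + i sin θ_k) using full-precision intermediates, then round to 4 decimal places.
Roots: 0.9923 + 1.1445i, -0.4950 + 1.4317i, -1.4874 + 0.2871i, -0.9923 - 1.1445i, 0.4950 - 1.4317i, 1.4874 - 0.2871i


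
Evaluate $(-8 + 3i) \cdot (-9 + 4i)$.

(a1*a2 - b1*b2) + (a1*b2 + b1*a2)i
= (72 - 12) + (-32 + (-27))i
= 60 - 59i


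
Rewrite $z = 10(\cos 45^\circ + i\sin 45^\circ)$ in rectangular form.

a = r cos θ = 10 * sqrt(2)/2 = 5*sqrt(2)
b = r sin θ = 10 * sqrt(2)/2 = 5*sqrt(2)
z = 5*sqrt(2) + 5*sqrt(2)i


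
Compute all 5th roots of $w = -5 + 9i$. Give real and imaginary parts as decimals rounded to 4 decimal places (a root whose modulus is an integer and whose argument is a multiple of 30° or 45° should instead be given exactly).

|w| = sqrt(106) ≈ 10.295630, arg(w) ≈ 119.054604°
Root modulus = sqrt(106)^(1/5) ≈ 1.594155
Root arguments: θ_k = (arg(w) + 360°k)/5 for k = 0, 1, ..., 4
Compute each root as (root modulus)(cos θ_k + i sin θ_k) using full-precision intermediates, then round to 4 decimal places.
Roots: 1.4585 + 0.6436i, -0.1614 + 1.5860i, -1.5582 + 0.3366i, -0.8016 - 1.3779i, 1.0628 - 1.1882i


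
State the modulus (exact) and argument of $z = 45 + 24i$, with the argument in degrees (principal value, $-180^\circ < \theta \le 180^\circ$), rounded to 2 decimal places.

|z| = sqrt(45^2 + 24^2) = 51
arg(z) = arctan(b/a) = arctan(24/45) (quadrant-adjusted) = 28.07°


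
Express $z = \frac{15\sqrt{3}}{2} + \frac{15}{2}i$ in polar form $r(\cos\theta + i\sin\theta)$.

r = |z| = sqrt(a^2 + b^2) = sqrt((15*sqrt(3)/2)^2 + (15/2)^2) = sqrt(675/4 + 225/4) = sqrt(225) = 15
θ = arctan(b/a) = arctan(7.5/12.9904) (quadrant-adjusted) = 30°
z = 15(cos 30° + i sin 30°)


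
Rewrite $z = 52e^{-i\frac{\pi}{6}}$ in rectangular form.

a = r cos θ = 52 * sqrt(3)/2 = 26*sqrt(3)
b = r sin θ = 52 * -1/2 = -26
z = 26*sqrt(3) - 26i


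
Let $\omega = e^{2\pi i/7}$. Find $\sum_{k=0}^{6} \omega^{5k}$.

Let ζ = ω^5 = e^(2πi·5/7). Since 7 ∤ 5, ζ ≠ 1.
Sum = Σ_{k=0}^{6} ζ^k = (ζ^7 - 1)/(ζ - 1) = (ω^{5·7} - 1)/(ζ - 1) = (1 - 1)/(ζ - 1) = 0


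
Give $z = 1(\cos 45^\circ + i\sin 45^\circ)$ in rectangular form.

a = r cos θ = 1 * sqrt(2)/2 = sqrt(2)/2
b = r sin θ = 1 * sqrt(2)/2 = sqrt(2)/2
z = sqrt(2)/2 + (sqrt(2)/2)i


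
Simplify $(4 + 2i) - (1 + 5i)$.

(4 - 1) + (2 - 5)i = 3 - 3i


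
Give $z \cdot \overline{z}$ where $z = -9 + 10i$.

z * conjugate(z) = |z|^2 = a^2 + b^2
= (-9)^2 + 10^2 = 181


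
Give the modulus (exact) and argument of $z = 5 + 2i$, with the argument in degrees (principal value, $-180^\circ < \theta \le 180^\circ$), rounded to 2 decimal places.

|z| = sqrt(5^2 + 2^2) = sqrt(29)
arg(z) = arctan(b/a) = arctan(2/5) (quadrant-adjusted) = 21.80°


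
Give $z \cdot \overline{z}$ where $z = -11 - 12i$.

z * conjugate(z) = |z|^2 = a^2 + b^2
= (-11)^2 + (-12)^2 = 265


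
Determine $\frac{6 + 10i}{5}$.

Divisor is real, so divide each part by 5:
= 6/5 + 2i


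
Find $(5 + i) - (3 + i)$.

(5 - 3) + (1 - 1)i = 2


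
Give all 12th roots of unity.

ω_k = e^(2πik/12) = cos(2πk/12) + i sin(2πk/12) for k = 0, 1, ..., 11
Roots: 1, sqrt(3)/2 + (1/2)i, 1/2 + (sqrt(3)/2)i, i, -1/2 + (sqrt(3)/2)i, -sqrt(3)/2 + (1/2)i, -1, -sqrt(3)/2 - (1/2)i, -1/2 - (sqrt(3)/2)i, -i, 1/2 - (sqrt(3)/2)i, sqrt(3)/2 - (1/2)i


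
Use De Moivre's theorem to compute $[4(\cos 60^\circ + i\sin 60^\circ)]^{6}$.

By De Moivre: z^n = r^n(cos(nθ) + i sin(nθ))
= 4^6(cos(6*60°) + i sin(6*60°))
= 4096(cos 0° + i sin 0°)
= 4096


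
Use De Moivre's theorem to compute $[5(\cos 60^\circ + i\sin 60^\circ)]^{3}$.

By De Moivre: z^n = r^n(cos(nθ) + i sin(nθ))
= 5^3(cos(3*60°) + i sin(3*60°))
= 125(cos 180° + i sin 180°)
= -125


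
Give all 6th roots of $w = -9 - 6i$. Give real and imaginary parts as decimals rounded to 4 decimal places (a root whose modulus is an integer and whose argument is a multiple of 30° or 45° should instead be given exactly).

|w| = sqrt(117) ≈ 10.816654, arg(w) ≈ 213.690068°
Root modulus = sqrt(117)^(1/6) ≈ 1.487130
Root arguments: θ_k = (arg(w) + 360°k)/6 for k = 0, 1, ..., 5
Compute each root as (root modulus)(cos θ_k + i sin θ_k) using full-precision intermediates, then round to 4 decimal places.
Roots: 1.2090 + 0.8660i, -0.1455 + 1.4800i, -1.3545 + 0.6140i, -1.2090 - 0.8660i, 0.1455 - 1.4800i, 1.3545 - 0.6140i


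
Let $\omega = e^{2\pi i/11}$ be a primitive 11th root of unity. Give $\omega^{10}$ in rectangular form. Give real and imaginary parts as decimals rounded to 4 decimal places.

ω^10 = e^(2πi·10/11) = e^(i·20π/11)
= cos(20π/11) + i sin(20π/11)
= 0.8413 - 0.5406i


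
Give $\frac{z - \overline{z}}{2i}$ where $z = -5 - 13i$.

z - conjugate(z) = 2bi
(z - conjugate(z))/(2i) = 2bi/(2i) = b = -13


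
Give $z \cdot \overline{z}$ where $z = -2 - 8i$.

z * conjugate(z) = |z|^2 = a^2 + b^2
= (-2)^2 + (-8)^2 = 68


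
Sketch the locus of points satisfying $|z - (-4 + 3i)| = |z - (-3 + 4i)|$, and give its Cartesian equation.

|z - z1| = |z - z2| means z is equidistant from z1 and z2,
i.e. the perpendicular bisector of the segment from (-4, 3) to (-3, 4) (midpoint (-7/2, 7/2)).
With z = x + yi, square both sides:
(x - (-4))^2 + (y - 3)^2 = (x - (-3))^2 + (y - 4)^2
The x^2 and y^2 terms cancel: 2x + 2y = 25 - 25 = 0
Simplify: x + y = 0
Locus: Perpendicular bisector of the segment from (-4, 3) to (-3, 4): the line x + y = 0


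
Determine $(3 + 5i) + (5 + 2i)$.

(3 + 5) + (5 + 2)i = 8 + 7i


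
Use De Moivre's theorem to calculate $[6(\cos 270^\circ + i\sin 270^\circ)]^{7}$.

By De Moivre: z^n = r^n(cos(nθ) + i sin(nθ))
= 6^7(cos(7*270°) + i sin(7*270°))
= 279936(cos 90° + i sin 90°)
= 279936i


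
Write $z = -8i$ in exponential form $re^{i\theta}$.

r = |z| = sqrt((0)^2 + (-8)^2) = sqrt(0 + 64) = sqrt(64) = 8
a = 0 and b < 0, so z lies on the negative imaginary axis: θ = -90° = -π/2
z = 8e^(-i*π/2)


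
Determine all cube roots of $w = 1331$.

|w| = 1331, arg(w) = 0°
Root modulus = 1331^(1/3) = 11
Root arguments: θ_k = (0° + 360°k)/3 for k = 0, 1, ..., 2
Roots: 11, -11/2 + (11*sqrt(3)/2)i, -11/2 - (11*sqrt(3)/2)i


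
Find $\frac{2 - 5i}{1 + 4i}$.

Multiply numerator and denominator by conjugate (1 - 4i):
= (2 - 5i)(1 - 4i) / (1^2 + 4^2)
= (-18 - 13i) / 17
= -18/17 - (13/17)i


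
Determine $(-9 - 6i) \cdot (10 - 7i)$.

(a1*a2 - b1*b2) + (a1*b2 + b1*a2)i
= (-90 - 42) + (63 + (-60))i
= -132 + 3i


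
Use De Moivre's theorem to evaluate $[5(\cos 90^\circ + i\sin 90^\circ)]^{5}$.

By De Moivre: z^n = r^n(cos(nθ) + i sin(nθ))
= 5^5(cos(5*90°) + i sin(5*90°))
= 3125(cos 90° + i sin 90°)
= 3125i


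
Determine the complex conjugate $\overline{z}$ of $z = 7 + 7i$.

If z = a + bi, then conjugate(z) = a - bi
conjugate(7 + 7i) = 7 - 7i


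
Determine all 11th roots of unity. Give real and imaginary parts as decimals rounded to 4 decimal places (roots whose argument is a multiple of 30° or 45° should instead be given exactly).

ω_k = e^(2πik/11) = cos(2πk/11) + i sin(2πk/11) for k = 0, 1, ..., 10
Roots: 1, 0.8413 + 0.5406i, 0.4154 + 0.9096i, -0.1423 + 0.9898i, -0.6549 + 0.7557i, -0.9595 + 0.2817i, -0.9595 - 0.2817i, -0.6549 - 0.7557i, -0.1423 - 0.9898i, 0.4154 - 0.9096i, 0.8413 - 0.5406i


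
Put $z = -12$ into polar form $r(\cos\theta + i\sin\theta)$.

r = |z| = sqrt(a^2 + b^2) = sqrt((-12)^2 + (0)^2) = sqrt(144 + 0) = sqrt(144) = 12
b = 0 and a < 0, so z lies on the negative real axis: θ = 180°
z = 12(cos 180° + i sin 180°)


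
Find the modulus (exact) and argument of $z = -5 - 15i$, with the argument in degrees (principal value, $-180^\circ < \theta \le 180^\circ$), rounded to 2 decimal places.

|z| = sqrt((-5)^2 + (-15)^2) = sqrt(250)
arg(z) = arctan(b/a) = arctan(-15/-5) (quadrant-adjusted) = -108.43°


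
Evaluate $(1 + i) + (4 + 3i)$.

(1 + 4) + (1 + 3)i = 5 + 4i


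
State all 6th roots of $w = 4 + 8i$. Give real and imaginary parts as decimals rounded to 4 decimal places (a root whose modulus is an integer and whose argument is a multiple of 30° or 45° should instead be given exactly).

|w| = sqrt(80) ≈ 8.944272, arg(w) ≈ 63.434949°
Root modulus = sqrt(80)^(1/6) ≈ 1.440757
Root arguments: θ_k = (arg(w) + 360°k)/6 for k = 0, 1, ..., 5
Compute each root as (root modulus)(cos θ_k + i sin θ_k) using full-precision intermediates, then round to 4 decimal places.
Roots: 1.4163 + 0.2643i, 0.4792 + 1.3587i, -0.9371 + 1.0944i, -1.4163 - 0.2643i, -0.4792 - 1.3587i, 0.9371 - 1.0944i


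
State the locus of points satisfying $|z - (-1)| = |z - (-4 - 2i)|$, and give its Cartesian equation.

|z - z1| = |z - z2| means z is equidistant from z1 and z2,
i.e. the perpendicular bisector of the segment from (-1, 0) to (-4, -2) (midpoint (-5/2, -1)).
With z = x + yi, square both sides:
(x - (-1))^2 + (y - 0)^2 = (x - (-4))^2 + (y - (-2))^2
The x^2 and y^2 terms cancel: -6x + (-4)y = 20 - 1 = 19
Simplify: 6x + 4y = -19
Locus: Perpendicular bisector of the segment from (-1, 0) to (-4, -2): the line 6x + 4y = -19


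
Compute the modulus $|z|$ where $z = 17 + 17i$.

|z| = sqrt(a^2 + b^2) = sqrt(17^2 + 17^2) = sqrt(578) = sqrt(578)


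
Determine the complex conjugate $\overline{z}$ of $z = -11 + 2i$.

If z = a + bi, then conjugate(z) = a - bi
conjugate(-11 + 2i) = -11 - 2i


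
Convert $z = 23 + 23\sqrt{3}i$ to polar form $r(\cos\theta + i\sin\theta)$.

r = |z| = sqrt(a^2 + b^2) = sqrt((23)^2 + (23*sqrt(3))^2) = sqrt(529 + 1587) = sqrt(2116) = 46
θ = arctan(b/a) = arctan(39.8372/23) (quadrant-adjusted) = 60°
z = 46(cos 60° + i sin 60°)


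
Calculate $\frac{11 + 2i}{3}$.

Divisor is real, so divide each part by 3:
= 11/3 + (2/3)i


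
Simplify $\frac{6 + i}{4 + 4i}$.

Multiply numerator and denominator by conjugate (4 - 4i):
= (6 + i)(4 - 4i) / (4^2 + 4^2)
= (28 - 20i) / 32
Divide through by 4: (7 - 5i) / 8
= 7/8 - (5/8)i


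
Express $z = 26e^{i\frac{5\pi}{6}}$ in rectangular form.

a = r cos θ = 26 * -sqrt(3)/2 = -13*sqrt(3)
b = r sin θ = 26 * 1/2 = 13
z = -13*sqrt(3) + 13i


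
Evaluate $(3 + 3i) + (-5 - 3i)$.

(3 + (-5)) + (3 + (-3))i = -2


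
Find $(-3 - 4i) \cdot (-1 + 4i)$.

(a1*a2 - b1*b2) + (a1*b2 + b1*a2)i
= (3 - (-16)) + (-12 + 4)i
= 19 - 8i


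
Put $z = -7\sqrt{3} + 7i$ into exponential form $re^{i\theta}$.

r = |z| = sqrt((-7*sqrt(3))^2 + (7)^2) = sqrt(147 + 49) = sqrt(196) = 14
θ = arctan(b/a) = arctan(7/-12.1244) (quadrant-adjusted) = 150° = 5π/6
z = 14e^(i*5π/6)


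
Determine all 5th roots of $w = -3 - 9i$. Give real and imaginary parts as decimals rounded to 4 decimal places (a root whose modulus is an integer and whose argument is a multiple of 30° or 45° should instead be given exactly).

|w| = sqrt(90) ≈ 9.486833, arg(w) ≈ 251.565051°
Root modulus = sqrt(90)^(1/5) ≈ 1.568282
Root arguments: θ_k = (arg(w) + 360°k)/5 for k = 0, 1, ..., 4
Compute each root as (root modulus)(cos θ_k + i sin θ_k) using full-precision intermediates, then round to 4 decimal places.
Roots: 1.0015 + 1.2069i, -0.8383 + 1.3254i, -1.5196 - 0.3877i, -0.1008 - 1.5650i, 1.4573 - 0.5795i


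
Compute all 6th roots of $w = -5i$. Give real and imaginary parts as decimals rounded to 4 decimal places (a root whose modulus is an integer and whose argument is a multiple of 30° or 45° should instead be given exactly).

|w| = 5, arg(w) = 270°
Root modulus = 5^(1/6) ≈ 1.307660
Root arguments: θ_k = (270° + 360°k)/6 for k = 0, 1, ..., 5
Compute each root as (root modulus)(cos θ_k + i sin θ_k) using full-precision intermediates, then round to 4 decimal places.
Roots: 0.9247 + 0.9247i, -0.3384 + 1.2631i, -1.2631 + 0.3384i, -0.9247 - 0.9247i, 0.3384 - 1.2631i, 1.2631 - 0.3384i


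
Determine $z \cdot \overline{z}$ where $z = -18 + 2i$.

z * conjugate(z) = |z|^2 = a^2 + b^2
= (-18)^2 + 2^2 = 328


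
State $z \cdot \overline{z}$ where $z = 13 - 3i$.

z * conjugate(z) = |z|^2 = a^2 + b^2
= 13^2 + (-3)^2 = 178


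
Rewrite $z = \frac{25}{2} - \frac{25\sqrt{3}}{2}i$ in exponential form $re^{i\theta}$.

r = |z| = sqrt((25/2)^2 + (-25*sqrt(3)/2)^2) = sqrt(625/4 + 1875/4) = sqrt(625) = 25
θ = arctan(b/a) = arctan(-21.6506/12.5) (quadrant-adjusted) = -60° = -π/3
z = 25e^(-i*π/3)


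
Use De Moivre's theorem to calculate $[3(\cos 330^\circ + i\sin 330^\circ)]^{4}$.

By De Moivre: z^n = r^n(cos(nθ) + i sin(nθ))
= 3^4(cos(4*330°) + i sin(4*330°))
= 81(cos 240° + i sin 240°)
= -81/2 - (81*sqrt(3)/2)i


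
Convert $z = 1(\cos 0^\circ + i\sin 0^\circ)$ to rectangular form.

a = r cos θ = 1 * 1 = 1
b = r sin θ = 1 * 0 = 0
z = 1


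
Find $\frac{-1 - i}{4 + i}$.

Multiply numerator and denominator by conjugate (4 - i):
= (-1 - i)(4 - i) / (4^2 + 1^2)
= (-5 - 3i) / 17
= -5/17 - (3/17)i


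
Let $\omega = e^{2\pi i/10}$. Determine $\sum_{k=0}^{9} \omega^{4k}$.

Let ζ = ω^4 = e^(2πi·4/10). Since 10 ∤ 4, ζ ≠ 1.
Sum = Σ_{k=0}^{9} ζ^k = (ζ^10 - 1)/(ζ - 1) = (ω^{4·10} - 1)/(ζ - 1) = (1 - 1)/(ζ - 1) = 0


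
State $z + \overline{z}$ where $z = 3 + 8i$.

z + conjugate(z) = (a + bi) + (a - bi) = 2a
= 2 * 3 = 6


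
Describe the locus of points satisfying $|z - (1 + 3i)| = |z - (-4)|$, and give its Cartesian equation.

|z - z1| = |z - z2| means z is equidistant from z1 and z2,
i.e. the perpendicular bisector of the segment from (1, 3) to (-4, 0) (midpoint (-3/2, 3/2)).
With z = x + yi, square both sides:
(x - 1)^2 + (y - 3)^2 = (x - (-4))^2 + (y - 0)^2
The x^2 and y^2 terms cancel: -10x + (-6)y = 16 - 10 = 6
Simplify: 5x + 3y = -3
Locus: Perpendicular bisector of the segment from (1, 3) to (-4, 0): the line 5x + 3y = -3


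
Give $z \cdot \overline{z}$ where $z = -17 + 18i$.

z * conjugate(z) = |z|^2 = a^2 + b^2
= (-17)^2 + 18^2 = 613


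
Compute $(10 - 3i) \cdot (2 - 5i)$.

(a1*a2 - b1*b2) + (a1*b2 + b1*a2)i
= (20 - 15) + (-50 + (-6))i
= 5 - 56i


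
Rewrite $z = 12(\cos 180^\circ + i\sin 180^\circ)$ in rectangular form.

a = r cos θ = 12 * -1 = -12
b = r sin θ = 12 * 0 = 0
z = -12


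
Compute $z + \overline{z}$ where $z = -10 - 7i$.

z + conjugate(z) = (a + bi) + (a - bi) = 2a
= 2 * (-10) = -20


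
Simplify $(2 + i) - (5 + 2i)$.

(2 - 5) + (1 - 2)i = -3 - i


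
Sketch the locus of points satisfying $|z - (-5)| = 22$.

|z - z0| = r describes a circle centered at z0 with radius r
Here z0 = -5 and r = 22
Locus: Circle centered at (-5, 0) with radius 22


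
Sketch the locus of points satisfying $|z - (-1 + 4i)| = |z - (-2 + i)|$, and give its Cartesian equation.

|z - z1| = |z - z2| means z is equidistant from z1 and z2,
i.e. the perpendicular bisector of the segment from (-1, 4) to (-2, 1) (midpoint (-3/2, 5/2)).
With z = x + yi, square both sides:
(x - (-1))^2 + (y - 4)^2 = (x - (-2))^2 + (y - 1)^2
The x^2 and y^2 terms cancel: -2x + (-6)y = 5 - 17 = -12
Simplify: x + 3y = 6
Locus: Perpendicular bisector of the segment from (-1, 4) to (-2, 1): the line x + 3y = 6


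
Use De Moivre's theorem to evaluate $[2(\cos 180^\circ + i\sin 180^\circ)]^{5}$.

By De Moivre: z^n = r^n(cos(nθ) + i sin(nθ))
= 2^5(cos(5*180°) + i sin(5*180°))
= 32(cos 180° + i sin 180°)
= -32


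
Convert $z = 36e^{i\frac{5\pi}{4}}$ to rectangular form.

a = r cos θ = 36 * -sqrt(2)/2 = -18*sqrt(2)
b = r sin θ = 36 * -sqrt(2)/2 = -18*sqrt(2)
z = -18*sqrt(2) - 18*sqrt(2)i


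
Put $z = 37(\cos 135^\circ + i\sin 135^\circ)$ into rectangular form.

a = r cos θ = 37 * -sqrt(2)/2 = -37*sqrt(2)/2
b = r sin θ = 37 * sqrt(2)/2 = 37*sqrt(2)/2
z = -37*sqrt(2)/2 + (37*sqrt(2)/2)i


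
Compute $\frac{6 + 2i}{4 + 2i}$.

Multiply numerator and denominator by conjugate (4 - 2i):
= (6 + 2i)(4 - 2i) / (4^2 + 2^2)
= (28 - 4i) / 20
Divide through by 4: (7 - i) / 5
= 7/5 - (1/5)i


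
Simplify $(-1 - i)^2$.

(a + bi)^2 = a^2 - b^2 + 2abi
= (-1)^2 - (-1)^2 + 2*(-1)*(-1)i
= 2i


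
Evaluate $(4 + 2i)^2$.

(a + bi)^2 = a^2 - b^2 + 2abi
= 4^2 - 2^2 + 2*4*2i
= 12 + 16i


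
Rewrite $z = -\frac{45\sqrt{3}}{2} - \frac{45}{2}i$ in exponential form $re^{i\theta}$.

r = |z| = sqrt((-45*sqrt(3)/2)^2 + (-45/2)^2) = sqrt(6075/4 + 2025/4) = sqrt(2025) = 45
θ = arctan(b/a) = arctan(-22.5/-38.9711) (quadrant-adjusted) = 210° = 7π/6
z = 45e^(i*7π/6)


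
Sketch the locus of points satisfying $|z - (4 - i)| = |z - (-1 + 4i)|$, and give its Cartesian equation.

|z - z1| = |z - z2| means z is equidistant from z1 and z2,
i.e. the perpendicular bisector of the segment from (4, -1) to (-1, 4) (midpoint (3/2, 3/2)).
With z = x + yi, square both sides:
(x - 4)^2 + (y - (-1))^2 = (x - (-1))^2 + (y - 4)^2
The x^2 and y^2 terms cancel: -10x + 10y = 17 - 17 = 0
Simplify: x - y = 0
Locus: Perpendicular bisector of the segment from (4, -1) to (-1, 4): the line x - y = 0


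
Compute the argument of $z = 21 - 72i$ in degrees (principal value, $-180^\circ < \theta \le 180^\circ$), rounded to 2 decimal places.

θ = arctan(b/a) = arctan(-72/21) (quadrant-adjusted) = -73.74°


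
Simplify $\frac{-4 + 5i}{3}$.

Divisor is real, so divide each part by 3:
= -4/3 + (5/3)i


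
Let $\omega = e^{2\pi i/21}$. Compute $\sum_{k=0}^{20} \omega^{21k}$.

Since 21 divides 21, ω^21 = (ω^21)^1 = 1^1 = 1, so every term is 1.
Sum = 21 · 1 = 21


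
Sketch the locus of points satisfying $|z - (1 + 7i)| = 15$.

|z - z0| = r describes a circle centered at z0 with radius r
Here z0 = 1 + 7i and r = 15
Locus: Circle centered at (1, 7) with radius 15


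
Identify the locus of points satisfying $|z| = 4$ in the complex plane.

|z| = 4 means sqrt(x^2 + y^2) = 4
This is a circle of radius 4 centered at the origin


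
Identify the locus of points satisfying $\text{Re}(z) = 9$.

Re(z) = x where z = x + yi; the equation x = 9 is satisfied by all points with that x-coordinate
Locus: Vertical line x = 9


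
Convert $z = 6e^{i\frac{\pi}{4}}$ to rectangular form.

a = r cos θ = 6 * sqrt(2)/2 = 3*sqrt(2)
b = r sin θ = 6 * sqrt(2)/2 = 3*sqrt(2)
z = 3*sqrt(2) + 3*sqrt(2)i


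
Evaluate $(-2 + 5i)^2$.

(a + bi)^2 = a^2 - b^2 + 2abi
= (-2)^2 - 5^2 + 2*(-2)*5i
= -21 - 20i


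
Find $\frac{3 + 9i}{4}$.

Divisor is real, so divide each part by 4:
= 3/4 + (9/4)i


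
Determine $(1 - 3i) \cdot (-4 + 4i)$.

(a1*a2 - b1*b2) + (a1*b2 + b1*a2)i
= (-4 - (-12)) + (4 + 12)i
= 8 + 16i


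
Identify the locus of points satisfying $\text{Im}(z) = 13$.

Im(z) = y where z = x + yi; the equation y = 13 is satisfied by all points with that y-coordinate
Locus: Horizontal line y = 13


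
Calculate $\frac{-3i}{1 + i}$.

Multiply numerator and denominator by conjugate (1 - i):
= (-3i)(1 - i) / (1^2 + 1^2)
= (-3 - 3i) / 2
= -3/2 - (3/2)i


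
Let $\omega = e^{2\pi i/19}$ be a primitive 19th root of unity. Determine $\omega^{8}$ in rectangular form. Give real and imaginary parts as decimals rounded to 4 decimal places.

ω^8 = e^(2πi·8/19) = e^(i·16π/19)
= cos(16π/19) + i sin(16π/19)
= -0.8795 + 0.4759i


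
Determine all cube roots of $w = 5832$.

|w| = 5832, arg(w) = 0°
Root modulus = 5832^(1/3) = 18
Root arguments: θ_k = (0° + 360°k)/3 for k = 0, 1, ..., 2
Roots: 18, -9 + 9*sqrt(3)i, -9 - 9*sqrt(3)i


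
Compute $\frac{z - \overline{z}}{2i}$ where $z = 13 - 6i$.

z - conjugate(z) = 2bi
(z - conjugate(z))/(2i) = 2bi/(2i) = b = -6


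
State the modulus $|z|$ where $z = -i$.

|z| = sqrt(a^2 + b^2) = sqrt(0^2 + (-1)^2) = sqrt(1) = 1


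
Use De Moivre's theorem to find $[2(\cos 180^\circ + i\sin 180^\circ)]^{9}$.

By De Moivre: z^n = r^n(cos(nθ) + i sin(nθ))
= 2^9(cos(9*180°) + i sin(9*180°))
= 512(cos 180° + i sin 180°)
= -512


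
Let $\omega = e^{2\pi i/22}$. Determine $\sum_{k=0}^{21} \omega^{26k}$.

Let ζ = ω^26 = e^(2πi·26/22). Since 22 ∤ 26, ζ ≠ 1.
Sum = Σ_{k=0}^{21} ζ^k = (ζ^22 - 1)/(ζ - 1) = (ω^{26·22} - 1)/(ζ - 1) = (1 - 1)/(ζ - 1) = 0


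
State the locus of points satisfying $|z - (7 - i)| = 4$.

|z - z0| = r describes a circle centered at z0 with radius r
Here z0 = 7 - i and r = 4
Locus: Circle centered at (7, -1) with radius 4


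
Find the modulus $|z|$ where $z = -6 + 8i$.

|z| = sqrt(a^2 + b^2) = sqrt((-6)^2 + 8^2) = sqrt(100) = 10


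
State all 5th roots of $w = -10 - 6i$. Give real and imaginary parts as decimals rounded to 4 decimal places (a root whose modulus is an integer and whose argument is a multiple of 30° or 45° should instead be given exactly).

|w| = sqrt(136) ≈ 11.661904, arg(w) ≈ 210.963757°
Root modulus = sqrt(136)^(1/5) ≈ 1.634383
Root arguments: θ_k = (arg(w) + 360°k)/5 for k = 0, 1, ..., 4
Compute each root as (root modulus)(cos θ_k + i sin θ_k) using full-precision intermediates, then round to 4 decimal places.
Roots: 1.2109 + 1.0977i, -0.6698 + 1.4908i, -1.6248 - 0.1763i, -0.3344 - 1.5998i, 1.4182 - 0.8124i


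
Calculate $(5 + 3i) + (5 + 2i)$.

(5 + 5) + (3 + 2)i = 10 + 5i


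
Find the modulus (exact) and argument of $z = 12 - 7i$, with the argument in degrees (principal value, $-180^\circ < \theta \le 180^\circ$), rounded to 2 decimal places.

|z| = sqrt(12^2 + (-7)^2) = sqrt(193)
arg(z) = arctan(b/a) = arctan(-7/12) (quadrant-adjusted) = -30.26°


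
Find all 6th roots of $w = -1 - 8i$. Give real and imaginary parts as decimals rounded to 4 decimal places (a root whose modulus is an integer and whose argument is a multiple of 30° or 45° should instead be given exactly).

|w| = sqrt(65) ≈ 8.062258, arg(w) ≈ 262.874984°
Root modulus = sqrt(65)^(1/6) ≈ 1.416042
Root arguments: θ_k = (arg(w) + 360°k)/6 for k = 0, 1, ..., 5
Compute each root as (root modulus)(cos θ_k + i sin θ_k) using full-precision intermediates, then round to 4 decimal places.
Roots: 1.0218 + 0.9803i, -0.3381 + 1.3751i, -1.3599 + 0.3948i, -1.0218 - 0.9803i, 0.3381 - 1.3751i, 1.3599 - 0.3948i


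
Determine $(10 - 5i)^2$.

(a + bi)^2 = a^2 - b^2 + 2abi
= 10^2 - (-5)^2 + 2*10*(-5)i
= 75 - 100i


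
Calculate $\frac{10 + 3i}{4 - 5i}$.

Multiply numerator and denominator by conjugate (4 + 5i):
= (10 + 3i)(4 + 5i) / (4^2 + (-5)^2)
= (25 + 62i) / 41
= 25/41 + (62/41)i


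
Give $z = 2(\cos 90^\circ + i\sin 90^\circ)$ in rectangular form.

a = r cos θ = 2 * 0 = 0
b = r sin θ = 2 * 1 = 2
z = 2i


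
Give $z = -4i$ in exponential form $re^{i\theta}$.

r = |z| = sqrt((0)^2 + (-4)^2) = sqrt(0 + 16) = sqrt(16) = 4
a = 0 and b < 0, so z lies on the negative imaginary axis: θ = -90° = -π/2
z = 4e^(-i*π/2)


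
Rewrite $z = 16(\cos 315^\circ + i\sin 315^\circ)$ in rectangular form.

a = r cos θ = 16 * sqrt(2)/2 = 8*sqrt(2)
b = r sin θ = 16 * -sqrt(2)/2 = -8*sqrt(2)
z = 8*sqrt(2) - 8*sqrt(2)i


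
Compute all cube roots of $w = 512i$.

|w| = 512, arg(w) = 90°
Root modulus = 512^(1/3) = 8
Root arguments: θ_k = (90° + 360°k)/3 for k = 0, 1, ..., 2
Roots: 4*sqrt(3) + 4i, -4*sqrt(3) + 4i, -8i


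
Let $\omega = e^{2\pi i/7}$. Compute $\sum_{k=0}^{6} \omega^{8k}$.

Let ζ = ω^8 = e^(2πi·8/7). Since 7 ∤ 8, ζ ≠ 1.
Sum = Σ_{k=0}^{6} ζ^k = (ζ^7 - 1)/(ζ - 1) = (ω^{8·7} - 1)/(ζ - 1) = (1 - 1)/(ζ - 1) = 0


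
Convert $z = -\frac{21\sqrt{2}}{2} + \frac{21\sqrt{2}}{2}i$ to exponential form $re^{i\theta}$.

r = |z| = sqrt((-21*sqrt(2)/2)^2 + (21*sqrt(2)/2)^2) = sqrt(441/2 + 441/2) = sqrt(441) = 21
θ = arctan(b/a) = arctan(14.8492/-14.8492) (quadrant-adjusted) = 135° = 3π/4
z = 21e^(i*3π/4)


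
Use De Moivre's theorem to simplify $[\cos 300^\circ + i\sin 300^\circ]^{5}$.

By De Moivre: z^n = r^n(cos(nθ) + i sin(nθ))
= 1^5(cos(5*300°) + i sin(5*300°))
= 1(cos 60° + i sin 60°)
= 1/2 + (sqrt(3)/2)i


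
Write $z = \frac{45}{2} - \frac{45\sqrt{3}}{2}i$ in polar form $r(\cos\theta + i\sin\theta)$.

r = |z| = sqrt(a^2 + b^2) = sqrt((45/2)^2 + (-45*sqrt(3)/2)^2) = sqrt(2025/4 + 6075/4) = sqrt(2025) = 45
θ = arctan(b/a) = arctan(-38.9711/22.5) (quadrant-adjusted) = 300°
z = 45(cos 300° + i sin 300°)


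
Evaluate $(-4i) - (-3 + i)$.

(0 - (-3)) + (-4 - 1)i = 3 - 5i


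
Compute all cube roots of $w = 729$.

|w| = 729, arg(w) = 0°
Root modulus = 729^(1/3) = 9
Root arguments: θ_k = (0° + 360°k)/3 for k = 0, 1, ..., 2
Roots: 9, -9/2 + (9*sqrt(3)/2)i, -9/2 - (9*sqrt(3)/2)i


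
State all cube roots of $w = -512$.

|w| = 512, arg(w) = 180°
Root modulus = 512^(1/3) = 8
Root arguments: θ_k = (180° + 360°k)/3 for k = 0, 1, ..., 2
Roots: 4 + 4*sqrt(3)i, -8, 4 - 4*sqrt(3)i


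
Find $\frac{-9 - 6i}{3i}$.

Multiply numerator and denominator by conjugate (-3i):
= (-9 - 6i)(-3i) / (0^2 + 3^2)
= (-18 + 27i) / 9
= -2 + 3i


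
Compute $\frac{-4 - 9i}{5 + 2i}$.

Multiply numerator and denominator by conjugate (5 - 2i):
= (-4 - 9i)(5 - 2i) / (5^2 + 2^2)
= (-38 - 37i) / 29
= -38/29 - (37/29)i


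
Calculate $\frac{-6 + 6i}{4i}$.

Multiply numerator and denominator by conjugate (-4i):
= (-6 + 6i)(-4i) / (0^2 + 4^2)
= (24 + 24i) / 16
Divide through by 8: (3 + 3i) / 2
= 3/2 + (3/2)i


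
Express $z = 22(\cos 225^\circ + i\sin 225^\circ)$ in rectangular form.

a = r cos θ = 22 * -sqrt(2)/2 = -11*sqrt(2)
b = r sin θ = 22 * -sqrt(2)/2 = -11*sqrt(2)
z = -11*sqrt(2) - 11*sqrt(2)i


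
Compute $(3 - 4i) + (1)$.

(3 + 1) + (-4 + 0)i = 4 - 4i


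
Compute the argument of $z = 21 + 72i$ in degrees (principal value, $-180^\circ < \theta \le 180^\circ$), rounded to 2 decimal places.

θ = arctan(b/a) = arctan(72/21) (quadrant-adjusted) = 73.74°


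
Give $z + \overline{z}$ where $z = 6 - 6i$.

z + conjugate(z) = (a + bi) + (a - bi) = 2a
= 2 * 6 = 12


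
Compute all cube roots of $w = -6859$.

|w| = 6859, arg(w) = 180°
Root modulus = 6859^(1/3) = 19
Root arguments: θ_k = (180° + 360°k)/3 for k = 0, 1, ..., 2
Roots: 19/2 + (19*sqrt(3)/2)i, -19, 19/2 - (19*sqrt(3)/2)i


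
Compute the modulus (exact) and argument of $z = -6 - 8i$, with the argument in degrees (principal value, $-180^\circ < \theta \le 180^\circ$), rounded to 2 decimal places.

|z| = sqrt((-6)^2 + (-8)^2) = 10
arg(z) = arctan(b/a) = arctan(-8/-6) (quadrant-adjusted) = -126.87°


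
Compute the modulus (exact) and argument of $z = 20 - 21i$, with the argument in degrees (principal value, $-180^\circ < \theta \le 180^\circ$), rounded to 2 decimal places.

|z| = sqrt(20^2 + (-21)^2) = 29
arg(z) = arctan(b/a) = arctan(-21/20) (quadrant-adjusted) = -46.40°


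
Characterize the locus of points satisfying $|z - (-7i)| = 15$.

|z - z0| = r describes a circle centered at z0 with radius r
Here z0 = -7i and r = 15
Locus: Circle centered at (0, -7) with radius 15


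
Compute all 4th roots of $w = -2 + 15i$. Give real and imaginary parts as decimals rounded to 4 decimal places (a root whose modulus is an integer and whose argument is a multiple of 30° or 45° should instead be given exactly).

|w| = sqrt(229) ≈ 15.132746, arg(w) ≈ 97.594643°
Root modulus = sqrt(229)^(1/4) ≈ 1.972329
Root arguments: θ_k = (arg(w) + 360°k)/4 for k = 0, 1, ..., 3
Compute each root as (root modulus)(cos θ_k + i sin θ_k) using full-precision intermediates, then round to 4 decimal places.
Roots: 1.7962 + 0.8147i, -0.8147 + 1.7962i, -1.7962 - 0.8147i, 0.8147 - 1.7962i


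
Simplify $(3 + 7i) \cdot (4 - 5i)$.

(a1*a2 - b1*b2) + (a1*b2 + b1*a2)i
= (12 - (-35)) + (-15 + 28)i
= 47 + 13i


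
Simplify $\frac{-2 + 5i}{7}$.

Divisor is real, so divide each part by 7:
= -2/7 + (5/7)i


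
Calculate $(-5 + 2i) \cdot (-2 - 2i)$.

(a1*a2 - b1*b2) + (a1*b2 + b1*a2)i
= (10 - (-4)) + (10 + (-4))i
= 14 + 6i


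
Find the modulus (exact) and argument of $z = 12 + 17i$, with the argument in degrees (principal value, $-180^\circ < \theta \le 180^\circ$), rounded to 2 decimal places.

|z| = sqrt(12^2 + 17^2) = sqrt(433)
arg(z) = arctan(b/a) = arctan(17/12) (quadrant-adjusted) = 54.78°


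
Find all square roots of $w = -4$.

|w| = 4, arg(w) = 180°
Root modulus = 4^(1/2) = 2
Root arguments: θ_k = (180° + 360°k)/2 for k = 0, 1, ..., 1
Roots: 2i, -2i


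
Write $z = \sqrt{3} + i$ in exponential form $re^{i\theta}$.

r = |z| = sqrt((sqrt(3))^2 + (1)^2) = sqrt(3 + 1) = sqrt(4) = 2
θ = arctan(b/a) = arctan(1/1.7321) (quadrant-adjusted) = 30° = π/6
z = 2e^(i*π/6)


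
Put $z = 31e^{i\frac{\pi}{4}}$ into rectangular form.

a = r cos θ = 31 * sqrt(2)/2 = 31*sqrt(2)/2
b = r sin θ = 31 * sqrt(2)/2 = 31*sqrt(2)/2
z = 31*sqrt(2)/2 + (31*sqrt(2)/2)i


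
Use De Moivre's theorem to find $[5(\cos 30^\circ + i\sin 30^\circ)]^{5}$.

By De Moivre: z^n = r^n(cos(nθ) + i sin(nθ))
= 5^5(cos(5*30°) + i sin(5*30°))
= 3125(cos 150° + i sin 150°)
= -3125*sqrt(3)/2 + (3125/2)i


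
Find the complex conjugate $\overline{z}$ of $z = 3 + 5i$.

If z = a + bi, then conjugate(z) = a - bi
conjugate(3 + 5i) = 3 - 5i


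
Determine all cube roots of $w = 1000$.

|w| = 1000, arg(w) = 0°
Root modulus = 1000^(1/3) = 10
Root arguments: θ_k = (0° + 360°k)/3 for k = 0, 1, ..., 2
Roots: 10, -5 + 5*sqrt(3)i, -5 - 5*sqrt(3)i


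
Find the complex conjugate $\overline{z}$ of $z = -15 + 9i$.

If z = a + bi, then conjugate(z) = a - bi
conjugate(-15 + 9i) = -15 - 9i


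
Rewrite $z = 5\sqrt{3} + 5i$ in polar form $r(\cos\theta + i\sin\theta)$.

r = |z| = sqrt(a^2 + b^2) = sqrt((5*sqrt(3))^2 + (5)^2) = sqrt(75 + 25) = sqrt(100) = 10
θ = arctan(b/a) = arctan(5/8.6603) (quadrant-adjusted) = 30°
z = 10(cos 30° + i sin 30°)


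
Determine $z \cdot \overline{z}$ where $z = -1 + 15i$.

z * conjugate(z) = |z|^2 = a^2 + b^2
= (-1)^2 + 15^2 = 226


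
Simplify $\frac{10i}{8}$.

Divisor is real, so divide each part by 8:
= 0 + (5/4)i


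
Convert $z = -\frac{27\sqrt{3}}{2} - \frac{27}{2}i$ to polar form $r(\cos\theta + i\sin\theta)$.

r = |z| = sqrt(a^2 + b^2) = sqrt((-27*sqrt(3)/2)^2 + (-27/2)^2) = sqrt(2187/4 + 729/4) = sqrt(729) = 27
θ = arctan(b/a) = arctan(-13.5/-23.3827) (quadrant-adjusted) = 210°
z = 27(cos 210° + i sin 210°)


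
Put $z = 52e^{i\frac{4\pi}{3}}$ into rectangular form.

a = r cos θ = 52 * -1/2 = -26
b = r sin θ = 52 * -sqrt(3)/2 = -26*sqrt(3)
z = -26 - 26*sqrt(3)i


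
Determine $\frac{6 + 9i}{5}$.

Divisor is real, so divide each part by 5:
= 6/5 + (9/5)i


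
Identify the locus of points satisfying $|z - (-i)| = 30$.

|z - z0| = r describes a circle centered at z0 with radius r
Here z0 = -i and r = 30
Locus: Circle centered at (0, -1) with radius 30


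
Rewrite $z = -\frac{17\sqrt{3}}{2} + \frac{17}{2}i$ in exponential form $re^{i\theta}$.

r = |z| = sqrt((-17*sqrt(3)/2)^2 + (17/2)^2) = sqrt(867/4 + 289/4) = sqrt(289) = 17
θ = arctan(b/a) = arctan(8.5/-14.7224) (quadrant-adjusted) = 150° = 5π/6
z = 17e^(i*5π/6)


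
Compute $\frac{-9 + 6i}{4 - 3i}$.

Multiply numerator and denominator by conjugate (4 + 3i):
= (-9 + 6i)(4 + 3i) / (4^2 + (-3)^2)
= (-54 - 3i) / 25
= -54/25 - (3/25)i


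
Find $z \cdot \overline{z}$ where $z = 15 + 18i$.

z * conjugate(z) = |z|^2 = a^2 + b^2
= 15^2 + 18^2 = 549


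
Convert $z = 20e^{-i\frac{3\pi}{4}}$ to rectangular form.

a = r cos θ = 20 * -sqrt(2)/2 = -10*sqrt(2)
b = r sin θ = 20 * -sqrt(2)/2 = -10*sqrt(2)
z = -10*sqrt(2) - 10*sqrt(2)i
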